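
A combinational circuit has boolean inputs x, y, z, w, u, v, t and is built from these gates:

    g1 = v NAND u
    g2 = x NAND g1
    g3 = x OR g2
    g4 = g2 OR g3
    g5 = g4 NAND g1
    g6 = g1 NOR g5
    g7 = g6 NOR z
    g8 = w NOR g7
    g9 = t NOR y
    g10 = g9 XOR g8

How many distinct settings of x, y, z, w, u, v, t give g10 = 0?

g10 = g9 XOR g8 must be 0, so g9 and g8 are equal.
Enumerating the 128 input combinations, 80 give g10 = 0 and 48 give g10 = 1.

80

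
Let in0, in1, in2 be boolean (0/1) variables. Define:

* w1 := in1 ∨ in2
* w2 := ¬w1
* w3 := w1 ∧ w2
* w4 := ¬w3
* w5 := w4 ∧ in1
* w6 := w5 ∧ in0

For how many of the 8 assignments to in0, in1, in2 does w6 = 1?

w6 = w5 ∧ in0 must be 1, so both w5 = 1 and in0 = 1.
w5 = w4 ∧ in1 must be 1, so both w4 = 1 and in1 = 1.
w4 = ¬w3 must be 1, so w3 = 0.
Satisfying assignments:
  in0=1, in1=1, in2=0
  in0=1, in1=1, in2=1

2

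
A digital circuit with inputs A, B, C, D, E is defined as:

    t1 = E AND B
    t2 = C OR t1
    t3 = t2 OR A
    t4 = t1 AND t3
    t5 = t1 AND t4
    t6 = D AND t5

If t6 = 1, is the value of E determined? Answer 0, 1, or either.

t6 = D AND t5 must be 1, so both D = 1 and t5 = 1.
Every assignment with t6 = 1 has E = 1; there are 4 such assignment(s).
  A=0, B=1, C=0, D=1, E=1
  A=0, B=1, C=1, D=1, E=1
  A=1, B=1, C=0, D=1, E=1
  A=1, B=1, C=1, D=1, E=1

1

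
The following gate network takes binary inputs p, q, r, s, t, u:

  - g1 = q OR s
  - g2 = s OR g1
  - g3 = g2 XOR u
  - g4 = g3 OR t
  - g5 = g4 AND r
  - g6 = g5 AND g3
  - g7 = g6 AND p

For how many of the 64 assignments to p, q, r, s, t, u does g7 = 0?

56

g7 = g6 AND p must be 0, so at least one of g6, p is 0.
Enumerating the 64 input combinations, 56 give g7 = 0 and 8 give g7 = 1.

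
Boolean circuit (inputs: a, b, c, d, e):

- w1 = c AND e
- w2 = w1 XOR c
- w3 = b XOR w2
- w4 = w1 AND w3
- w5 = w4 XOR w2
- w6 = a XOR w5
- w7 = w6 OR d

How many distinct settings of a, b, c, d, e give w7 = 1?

24

w7 = w6 OR d must be 1, so at least one of w6, d is 1.
Enumerating the 32 input combinations, 24 give w7 = 1 and 8 give w7 = 0.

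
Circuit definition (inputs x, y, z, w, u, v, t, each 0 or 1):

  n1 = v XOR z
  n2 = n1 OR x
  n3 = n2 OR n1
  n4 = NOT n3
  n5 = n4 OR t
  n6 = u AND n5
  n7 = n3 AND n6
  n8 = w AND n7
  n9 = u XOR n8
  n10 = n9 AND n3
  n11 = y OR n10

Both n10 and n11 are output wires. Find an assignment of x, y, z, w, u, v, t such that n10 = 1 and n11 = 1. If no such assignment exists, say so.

Check with x=1, y=1, z=1, w=0, u=1, v=1, t=1:
n1 = v XOR z = 1 XOR 1 = 0
n2 = n1 OR x = 0 OR 1 = 1
n3 = n2 OR n1 = 1 OR 0 = 1
n4 = NOT n3 = NOT 1 = 0
n5 = n4 OR t = 0 OR 1 = 1
n6 = u AND n5 = 1 AND 1 = 1
n7 = n3 AND n6 = 1 AND 1 = 1
n8 = w AND n7 = 0 AND 1 = 0
n9 = u XOR n8 = 1 XOR 0 = 1
n10 = n9 AND n3 = 1 AND 1 = 1
n11 = y OR n10 = 1 OR 1 = 1
So n10 = 1 and n11 = 1.

x=1, y=1, z=1, w=0, u=1, v=1, t=1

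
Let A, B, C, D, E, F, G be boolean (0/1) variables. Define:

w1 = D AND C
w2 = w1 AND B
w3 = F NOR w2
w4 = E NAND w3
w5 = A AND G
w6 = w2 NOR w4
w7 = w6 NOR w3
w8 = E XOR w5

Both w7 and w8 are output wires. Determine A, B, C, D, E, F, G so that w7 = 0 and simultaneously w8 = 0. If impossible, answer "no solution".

Check with A=0 B=0 C=1 D=1 E=0 F=0 G=1:
w1 = D AND C = 1 AND 1 = 1
w2 = w1 AND B = 1 AND 0 = 0
w3 = F NOR w2 = 0 NOR 0 = 1
w4 = E NAND w3 = 0 NAND 1 = 1
w5 = A AND G = 0 AND 1 = 0
w6 = w2 NOR w4 = 0 NOR 1 = 0
w7 = w6 NOR w3 = 0 NOR 1 = 0
w8 = E XOR w5 = 0 XOR 0 = 0
So w7 = 0 and w8 = 0.

A=0 B=0 C=1 D=1 E=0 F=0 G=1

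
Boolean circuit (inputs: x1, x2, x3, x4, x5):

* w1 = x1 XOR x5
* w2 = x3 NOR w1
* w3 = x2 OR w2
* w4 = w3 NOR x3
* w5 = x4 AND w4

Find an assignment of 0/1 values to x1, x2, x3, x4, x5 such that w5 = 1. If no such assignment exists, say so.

w5 = x4 AND w4 must be 1, so both x4 = 1 and w4 = 1.
w4 = w3 NOR x3 must be 1, so both w3 = 0 and x3 = 0.
Check with x1=0 x2=0 x3=0 x4=1 x5=1:
w1 = x1 XOR x5 = 0 XOR 1 = 1
w2 = x3 NOR w1 = 0 NOR 1 = 0
w3 = x2 OR w2 = 0 OR 0 = 0
w4 = w3 NOR x3 = 0 NOR 0 = 1
w5 = x4 AND w4 = 1 AND 1 = 1
So w5 = 1 as required.

x1=0 x2=0 x3=0 x4=1 x5=1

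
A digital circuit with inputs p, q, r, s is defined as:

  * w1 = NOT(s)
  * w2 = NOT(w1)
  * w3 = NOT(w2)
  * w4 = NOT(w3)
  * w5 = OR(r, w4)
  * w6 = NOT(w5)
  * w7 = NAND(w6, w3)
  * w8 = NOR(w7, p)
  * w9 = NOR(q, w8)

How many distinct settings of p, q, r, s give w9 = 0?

w9 = NOR(q, w8) must be 0, so at least one of q, w8 is 1.
Enumerating the 16 input combinations, 9 give w9 = 0 and 7 give w9 = 1.

9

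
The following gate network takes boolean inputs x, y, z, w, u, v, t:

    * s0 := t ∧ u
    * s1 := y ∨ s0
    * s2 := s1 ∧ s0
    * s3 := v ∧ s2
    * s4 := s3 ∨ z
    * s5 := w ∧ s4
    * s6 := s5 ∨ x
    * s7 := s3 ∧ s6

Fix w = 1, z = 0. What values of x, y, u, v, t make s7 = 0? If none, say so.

x=0, y=1, u=1, v=1, t=0

s7 = s3 ∧ s6 must be 0, so at least one of s3, s6 is 0.
Check with w = 1, z = 0 and x=0, y=1, u=1, v=1, t=0:
s0 = t ∧ u = 0 ∧ 1 = 0
s1 = y ∨ s0 = 1 ∨ 0 = 1
s2 = s1 ∧ s0 = 1 ∧ 0 = 0
s3 = v ∧ s2 = 1 ∧ 0 = 0
s4 = s3 ∨ z = 0 ∨ 0 = 0
s5 = w ∧ s4 = 1 ∧ 0 = 0
s6 = s5 ∨ x = 0 ∨ 0 = 0
s7 = s3 ∧ s6 = 0 ∧ 0 = 0
So s7 = 0.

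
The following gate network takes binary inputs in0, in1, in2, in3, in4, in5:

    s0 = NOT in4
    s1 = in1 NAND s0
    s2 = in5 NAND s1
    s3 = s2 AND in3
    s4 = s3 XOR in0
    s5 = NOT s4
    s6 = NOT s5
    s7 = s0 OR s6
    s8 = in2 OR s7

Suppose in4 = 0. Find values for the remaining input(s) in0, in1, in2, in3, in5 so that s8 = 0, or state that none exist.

no solution exists

With in4 = 0 fixed, none of the 32 settings of in0, in1, in2, in3, in5 give s8 = 0.
For example, with in0=0, in1=1, in2=1, in3=0, in5=1:
s0 = NOT in4 = NOT 0 = 1
s1 = in1 NAND s0 = 1 NAND 1 = 0
s2 = in5 NAND s1 = 1 NAND 0 = 1
s3 = s2 AND in3 = 1 AND 0 = 0
s4 = s3 XOR in0 = 0 XOR 0 = 0
s5 = NOT s4 = NOT 0 = 1
s6 = NOT s5 = NOT 1 = 0
s7 = s0 OR s6 = 1 OR 0 = 1
s8 = in2 OR s7 = 1 OR 1 = 1
giving s8 = 1 ≠ 0.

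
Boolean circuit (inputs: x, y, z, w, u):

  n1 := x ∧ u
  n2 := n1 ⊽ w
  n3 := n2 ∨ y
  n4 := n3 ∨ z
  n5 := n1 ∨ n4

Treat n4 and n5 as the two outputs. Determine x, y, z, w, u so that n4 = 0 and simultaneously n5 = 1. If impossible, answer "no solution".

x=1, y=0, z=0, w=0, u=1

Check with x=1, y=0, z=0, w=0, u=1:
n1 = x ∧ u = 1 ∧ 1 = 1
n2 = n1 ⊽ w = 1 ⊽ 0 = 0
n3 = n2 ∨ y = 0 ∨ 0 = 0
n4 = n3 ∨ z = 0 ∨ 0 = 0
n5 = n1 ∨ n4 = 1 ∨ 0 = 1
So n4 = 0 and n5 = 1.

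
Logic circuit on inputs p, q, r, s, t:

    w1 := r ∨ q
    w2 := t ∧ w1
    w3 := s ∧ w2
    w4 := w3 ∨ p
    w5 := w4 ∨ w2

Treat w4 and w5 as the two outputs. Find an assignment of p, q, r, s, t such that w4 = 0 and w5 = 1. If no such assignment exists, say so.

Check with p=0, q=1, r=0, s=0, t=1:
w1 = r ∨ q = 0 ∨ 1 = 1
w2 = t ∧ w1 = 1 ∧ 1 = 1
w3 = s ∧ w2 = 0 ∧ 1 = 0
w4 = w3 ∨ p = 0 ∨ 0 = 0
w5 = w4 ∨ w2 = 0 ∨ 1 = 1
So w4 = 0 and w5 = 1.

p=0, q=1, r=0, s=0, t=1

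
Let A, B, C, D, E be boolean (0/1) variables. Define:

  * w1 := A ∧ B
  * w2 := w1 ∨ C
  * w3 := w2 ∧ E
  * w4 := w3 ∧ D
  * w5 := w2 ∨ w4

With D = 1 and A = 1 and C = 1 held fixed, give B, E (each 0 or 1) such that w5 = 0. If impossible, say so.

With D = 1 and A = 1 and C = 1 fixed, none of the 4 settings of B, E give w5 = 0.
For example, with B=0, E=1:
w1 = A ∧ B = 1 ∧ 0 = 0
w2 = w1 ∨ C = 0 ∨ 1 = 1
w3 = w2 ∧ E = 1 ∧ 1 = 1
w4 = w3 ∧ D = 1 ∧ 1 = 1
w5 = w2 ∨ w4 = 1 ∨ 1 = 1
giving w5 = 1 ≠ 0.

no solution exists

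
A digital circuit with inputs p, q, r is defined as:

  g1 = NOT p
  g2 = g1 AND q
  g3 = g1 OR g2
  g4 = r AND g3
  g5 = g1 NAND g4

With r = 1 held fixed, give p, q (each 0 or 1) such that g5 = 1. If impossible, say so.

g5 = g1 NAND g4 must be 1, so at least one of g1, g4 is 0.
Check with r = 1 and p=1, q=0:
g1 = NOT p = NOT 1 = 0
g2 = g1 AND q = 0 AND 0 = 0
g3 = g1 OR g2 = 0 OR 0 = 0
g4 = r AND g3 = 1 AND 0 = 0
g5 = g1 NAND g4 = 0 NAND 0 = 1
So g5 = 1.

p=1, q=0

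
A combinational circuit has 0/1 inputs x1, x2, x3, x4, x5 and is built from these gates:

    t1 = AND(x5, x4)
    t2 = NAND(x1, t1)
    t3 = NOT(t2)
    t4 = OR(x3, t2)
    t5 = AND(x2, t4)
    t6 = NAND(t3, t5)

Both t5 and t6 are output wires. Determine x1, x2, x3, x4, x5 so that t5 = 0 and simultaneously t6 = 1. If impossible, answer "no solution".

Check with x1=0 x2=0 x3=1 x4=1 x5=0:
t1 = AND(x5, x4) = AND(0, 1) = 0
t2 = NAND(x1, t1) = NAND(0, 0) = 1
t3 = NOT(t2) = NOT 1 = 0
t4 = OR(x3, t2) = OR(1, 1) = 1
t5 = AND(x2, t4) = AND(0, 1) = 0
t6 = NAND(t3, t5) = NAND(0, 0) = 1
So t5 = 0 and t6 = 1.

x1=0 x2=0 x3=1 x4=1 x5=0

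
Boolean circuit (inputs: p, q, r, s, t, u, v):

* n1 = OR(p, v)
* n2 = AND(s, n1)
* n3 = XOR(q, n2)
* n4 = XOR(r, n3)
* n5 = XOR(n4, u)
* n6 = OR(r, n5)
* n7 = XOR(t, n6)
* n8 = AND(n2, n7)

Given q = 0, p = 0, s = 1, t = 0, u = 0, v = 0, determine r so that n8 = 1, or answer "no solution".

With q = 0, p = 0, s = 1, t = 0, u = 0, v = 0 fixed, none of the 2 settings of r give n8 = 1.
For example, with r=0:
n1 = OR(p, v) = OR(0, 0) = 0
n2 = AND(s, n1) = AND(1, 0) = 0
n3 = XOR(q, n2) = XOR(0, 0) = 0
n4 = XOR(r, n3) = XOR(0, 0) = 0
n5 = XOR(n4, u) = XOR(0, 0) = 0
n6 = OR(r, n5) = OR(0, 0) = 0
n7 = XOR(t, n6) = XOR(0, 0) = 0
n8 = AND(n2, n7) = AND(0, 0) = 0
giving n8 = 0 ≠ 1.

no solution exists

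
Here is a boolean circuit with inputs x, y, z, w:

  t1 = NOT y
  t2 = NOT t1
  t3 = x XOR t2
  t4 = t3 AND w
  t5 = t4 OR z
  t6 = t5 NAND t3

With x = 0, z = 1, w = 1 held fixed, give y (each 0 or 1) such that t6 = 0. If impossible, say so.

y=1

t6 = t5 NAND t3 must be 0, so both t5 = 1 and t3 = 1.
Check with x = 0, z = 1, w = 1 and y=1:
t1 = NOT y = NOT 1 = 0
t2 = NOT t1 = NOT 0 = 1
t3 = x XOR t2 = 0 XOR 1 = 1
t4 = t3 AND w = 1 AND 1 = 1
t5 = t4 OR z = 1 OR 1 = 1
t6 = t5 NAND t3 = 1 NAND 1 = 0
So t6 = 0.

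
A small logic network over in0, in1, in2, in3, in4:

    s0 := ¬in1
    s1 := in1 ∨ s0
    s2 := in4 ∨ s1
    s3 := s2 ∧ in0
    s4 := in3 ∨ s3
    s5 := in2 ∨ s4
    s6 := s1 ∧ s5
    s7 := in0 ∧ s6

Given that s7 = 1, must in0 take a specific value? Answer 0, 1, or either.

1

s7 = in0 ∧ s6 must be 1, so both in0 = 1 and s6 = 1.
s6 = s1 ∧ s5 must be 1, so both s1 = 1 and s5 = 1.
Every assignment with s7 = 1 has in0 = 1; there are 16 such assignment(s).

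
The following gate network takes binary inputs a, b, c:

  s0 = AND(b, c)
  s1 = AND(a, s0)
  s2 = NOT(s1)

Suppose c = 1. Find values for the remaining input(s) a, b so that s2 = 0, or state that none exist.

a=1 b=1

s2 = NOT(s1) must be 0, so s1 = 1.
Check with c = 1 and a=1, b=1:
s0 = AND(b, c) = AND(1, 1) = 1
s1 = AND(a, s0) = AND(1, 1) = 1
s2 = NOT(s1) = NOT 1 = 0
So s2 = 0.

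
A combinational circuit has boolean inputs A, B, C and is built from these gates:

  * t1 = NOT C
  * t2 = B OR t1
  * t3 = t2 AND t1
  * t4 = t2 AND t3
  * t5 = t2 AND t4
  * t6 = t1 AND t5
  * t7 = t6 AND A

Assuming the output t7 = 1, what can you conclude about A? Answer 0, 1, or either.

t7 = t6 AND A must be 1, so both t6 = 1 and A = 1.
t6 = t1 AND t5 must be 1, so both t1 = 1 and t5 = 1.
t1 = NOT C must be 1, so C = 0.
Every assignment with t7 = 1 has A = 1; there are 2 such assignment(s).
  A=1, B=0, C=0
  A=1, B=1, C=0

1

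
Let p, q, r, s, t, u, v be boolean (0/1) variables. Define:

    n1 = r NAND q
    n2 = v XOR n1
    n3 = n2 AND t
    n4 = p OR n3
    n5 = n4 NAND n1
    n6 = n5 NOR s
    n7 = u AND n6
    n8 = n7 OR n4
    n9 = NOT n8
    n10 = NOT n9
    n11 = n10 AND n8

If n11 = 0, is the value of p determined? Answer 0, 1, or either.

n11 = n10 AND n8 must be 0, so at least one of n10, n8 is 0.
Every assignment with n11 = 0 has p = 0; there are 48 such assignment(s).

0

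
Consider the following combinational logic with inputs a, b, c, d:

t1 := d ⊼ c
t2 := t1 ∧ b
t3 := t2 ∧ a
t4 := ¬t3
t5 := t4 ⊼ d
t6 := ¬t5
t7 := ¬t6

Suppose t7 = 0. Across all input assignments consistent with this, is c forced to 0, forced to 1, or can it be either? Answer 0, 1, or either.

either

Both values of c occur among assignments with t7 = 0:
  c=0: a=0, b=0, c=0, d=1
  c=1: a=0, b=0, c=1, d=1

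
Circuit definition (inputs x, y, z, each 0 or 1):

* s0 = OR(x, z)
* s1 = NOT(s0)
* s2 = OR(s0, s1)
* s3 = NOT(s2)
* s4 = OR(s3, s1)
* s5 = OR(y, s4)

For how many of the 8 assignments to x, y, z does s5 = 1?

5

s5 = OR(y, s4) must be 1, so at least one of y, s4 is 1.
Satisfying assignments:
  x=0, y=0, z=0
  x=0, y=1, z=0
  x=0, y=1, z=1
  x=1, y=1, z=0
  x=1, y=1, z=1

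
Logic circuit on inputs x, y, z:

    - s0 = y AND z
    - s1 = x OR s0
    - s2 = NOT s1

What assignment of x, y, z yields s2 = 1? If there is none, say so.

x=0 y=0 z=0

Check with x=0 y=0 z=0:
s0 = y AND z = 0 AND 0 = 0
s1 = x OR s0 = 0 OR 0 = 0
s2 = NOT s1 = NOT 0 = 1
So s2 = 1 as required.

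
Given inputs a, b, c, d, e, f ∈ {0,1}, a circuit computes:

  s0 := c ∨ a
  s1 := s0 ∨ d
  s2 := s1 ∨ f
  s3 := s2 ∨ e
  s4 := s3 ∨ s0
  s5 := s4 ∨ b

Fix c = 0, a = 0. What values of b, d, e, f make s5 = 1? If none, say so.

Check with c = 0, a = 0 and b=0, d=0, e=1, f=1:
s0 = c ∨ a = 0 ∨ 0 = 0
s1 = s0 ∨ d = 0 ∨ 0 = 0
s2 = s1 ∨ f = 0 ∨ 1 = 1
s3 = s2 ∨ e = 1 ∨ 1 = 1
s4 = s3 ∨ s0 = 1 ∨ 0 = 1
s5 = s4 ∨ b = 1 ∨ 0 = 1
So s5 = 1.

b=0 d=0 e=1 f=1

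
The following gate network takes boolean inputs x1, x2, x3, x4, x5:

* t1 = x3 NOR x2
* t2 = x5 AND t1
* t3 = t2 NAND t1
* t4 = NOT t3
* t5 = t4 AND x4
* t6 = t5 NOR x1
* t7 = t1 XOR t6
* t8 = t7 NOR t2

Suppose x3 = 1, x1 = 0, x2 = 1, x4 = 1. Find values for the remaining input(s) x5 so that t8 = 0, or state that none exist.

Check with x3 = 1, x1 = 0, x2 = 1, x4 = 1 and x5=1:
t1 = x3 NOR x2 = 1 NOR 1 = 0
t2 = x5 AND t1 = 1 AND 0 = 0
t3 = t2 NAND t1 = 0 NAND 0 = 1
t4 = NOT t3 = NOT 1 = 0
t5 = t4 AND x4 = 0 AND 1 = 0
t6 = t5 NOR x1 = 0 NOR 0 = 1
t7 = t1 XOR t6 = 0 XOR 1 = 1
t8 = t7 NOR t2 = 1 NOR 0 = 0
So t8 = 0.

x5=1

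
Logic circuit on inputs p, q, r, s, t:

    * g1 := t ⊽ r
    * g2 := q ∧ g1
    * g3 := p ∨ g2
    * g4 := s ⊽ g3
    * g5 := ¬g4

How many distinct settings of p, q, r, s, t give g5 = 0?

7

g5 = ¬g4 must be 0, so g4 = 1.
Enumerating the 32 input combinations, 7 give g5 = 0 and 25 give g5 = 1.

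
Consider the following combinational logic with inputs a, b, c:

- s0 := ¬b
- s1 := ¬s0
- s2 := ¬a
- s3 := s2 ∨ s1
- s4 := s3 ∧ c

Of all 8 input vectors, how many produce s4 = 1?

s4 = s3 ∧ c must be 1, so both s3 = 1 and c = 1.
s3 = s2 ∨ s1 must be 1, so at least one of s2, s1 is 1.
Satisfying assignments:
  a=0, b=0, c=1
  a=0, b=1, c=1
  a=1, b=1, c=1

3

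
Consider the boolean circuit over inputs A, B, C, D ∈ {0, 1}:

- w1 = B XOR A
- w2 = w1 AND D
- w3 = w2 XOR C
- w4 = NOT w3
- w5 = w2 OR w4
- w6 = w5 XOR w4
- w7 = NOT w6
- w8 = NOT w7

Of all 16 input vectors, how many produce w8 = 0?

14

w8 = NOT w7 must be 0, so w7 = 1.
w7 = NOT w6 must be 1, so w6 = 0.
Enumerating the 16 input combinations, 14 give w8 = 0 and 2 give w8 = 1.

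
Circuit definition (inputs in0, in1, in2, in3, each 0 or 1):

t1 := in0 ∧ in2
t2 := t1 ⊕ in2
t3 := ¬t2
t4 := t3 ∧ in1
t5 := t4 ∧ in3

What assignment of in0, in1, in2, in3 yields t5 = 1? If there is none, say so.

in0=1 in1=1 in2=1 in3=1

t5 = t4 ∧ in3 must be 1, so both t4 = 1 and in3 = 1.
t4 = t3 ∧ in1 must be 1, so both t3 = 1 and in1 = 1.
Check with in0=1 in1=1 in2=1 in3=1:
t1 = in0 ∧ in2 = 1 ∧ 1 = 1
t2 = t1 ⊕ in2 = 1 ⊕ 1 = 0
t3 = ¬t2 = ¬0 = 1
t4 = t3 ∧ in1 = 1 ∧ 1 = 1
t5 = t4 ∧ in3 = 1 ∧ 1 = 1
So t5 = 1 as required.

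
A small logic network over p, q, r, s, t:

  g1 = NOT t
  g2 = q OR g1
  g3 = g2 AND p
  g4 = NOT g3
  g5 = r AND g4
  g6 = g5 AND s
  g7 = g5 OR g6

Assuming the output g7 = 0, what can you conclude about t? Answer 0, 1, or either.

Both values of t occur among assignments with g7 = 0:
  t=0: p=0, q=0, r=0, s=0, t=0
  t=1: p=0, q=0, r=0, s=0, t=1

either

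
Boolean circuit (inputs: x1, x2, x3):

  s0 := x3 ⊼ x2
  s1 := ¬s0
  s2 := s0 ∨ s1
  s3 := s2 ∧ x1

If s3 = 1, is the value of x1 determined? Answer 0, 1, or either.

s3 = s2 ∧ x1 must be 1, so both s2 = 1 and x1 = 1.
s2 = s0 ∨ s1 must be 1, so at least one of s0, s1 is 1.
Every assignment with s3 = 1 has x1 = 1; there are 4 such assignment(s).
  x1=1, x2=0, x3=0
  x1=1, x2=0, x3=1
  x1=1, x2=1, x3=0
  x1=1, x2=1, x3=1

1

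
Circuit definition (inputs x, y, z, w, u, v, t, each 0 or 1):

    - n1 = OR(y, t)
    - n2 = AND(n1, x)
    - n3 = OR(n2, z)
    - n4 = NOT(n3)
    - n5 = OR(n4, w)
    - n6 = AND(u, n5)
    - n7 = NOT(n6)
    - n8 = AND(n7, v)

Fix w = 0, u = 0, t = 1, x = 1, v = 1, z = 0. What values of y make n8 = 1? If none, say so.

y=0

n8 = AND(n7, v) must be 1, so both n7 = 1 and v = 1.
Check with w = 0, u = 0, t = 1, x = 1, v = 1, z = 0 and y=0:
n1 = OR(y, t) = OR(0, 1) = 1
n2 = AND(n1, x) = AND(1, 1) = 1
n3 = OR(n2, z) = OR(1, 0) = 1
n4 = NOT(n3) = NOT 1 = 0
n5 = OR(n4, w) = OR(0, 0) = 0
n6 = AND(u, n5) = AND(0, 0) = 0
n7 = NOT(n6) = NOT 0 = 1
n8 = AND(n7, v) = AND(1, 1) = 1
So n8 = 1.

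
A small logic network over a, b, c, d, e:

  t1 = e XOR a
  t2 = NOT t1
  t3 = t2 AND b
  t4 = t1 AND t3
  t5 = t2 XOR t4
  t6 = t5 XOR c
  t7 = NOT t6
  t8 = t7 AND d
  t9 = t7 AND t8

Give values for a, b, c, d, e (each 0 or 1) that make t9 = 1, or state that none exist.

a=1 b=1 c=0 d=1 e=0

t9 = t7 AND t8 must be 1, so both t7 = 1 and t8 = 1.
Check with a=1 b=1 c=0 d=1 e=0:
t1 = e XOR a = 0 XOR 1 = 1
t2 = NOT t1 = NOT 1 = 0
t3 = t2 AND b = 0 AND 1 = 0
t4 = t1 AND t3 = 1 AND 0 = 0
t5 = t2 XOR t4 = 0 XOR 0 = 0
t6 = t5 XOR c = 0 XOR 0 = 0
t7 = NOT t6 = NOT 0 = 1
t8 = t7 AND d = 1 AND 1 = 1
t9 = t7 AND t8 = 1 AND 1 = 1
So t9 = 1 as required.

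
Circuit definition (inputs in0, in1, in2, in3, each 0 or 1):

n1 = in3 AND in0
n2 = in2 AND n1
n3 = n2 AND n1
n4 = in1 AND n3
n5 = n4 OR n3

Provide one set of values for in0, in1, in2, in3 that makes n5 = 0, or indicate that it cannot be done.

in0=1, in1=1, in2=1, in3=0

n5 = n4 OR n3 must be 0, so both n4 = 0 and n3 = 0.
n4 = in1 AND n3 must be 0, so at least one of in1, n3 is 0.
n3 = n2 AND n1 must be 0, so at least one of n2, n1 is 0.
Check with in0=1, in1=1, in2=1, in3=0:
n1 = in3 AND in0 = 0 AND 1 = 0
n2 = in2 AND n1 = 1 AND 0 = 0
n3 = n2 AND n1 = 0 AND 0 = 0
n4 = in1 AND n3 = 1 AND 0 = 0
n5 = n4 OR n3 = 0 OR 0 = 0
So n5 = 0 as required.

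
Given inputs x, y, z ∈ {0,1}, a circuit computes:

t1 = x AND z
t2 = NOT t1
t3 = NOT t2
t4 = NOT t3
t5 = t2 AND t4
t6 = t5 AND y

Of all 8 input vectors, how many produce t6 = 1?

3

t6 = t5 AND y must be 1, so both t5 = 1 and y = 1.
t5 = t2 AND t4 must be 1, so both t2 = 1 and t4 = 1.
Satisfying assignments:
  x=0, y=1, z=0
  x=0, y=1, z=1
  x=1, y=1, z=0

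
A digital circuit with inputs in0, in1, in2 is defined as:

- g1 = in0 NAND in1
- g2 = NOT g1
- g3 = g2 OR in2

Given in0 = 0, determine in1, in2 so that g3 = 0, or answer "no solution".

in1=0, in2=0

Check with in0 = 0 and in1=0, in2=0:
g1 = in0 NAND in1 = 0 NAND 0 = 1
g2 = NOT g1 = NOT 1 = 0
g3 = g2 OR in2 = 0 OR 0 = 0
So g3 = 0.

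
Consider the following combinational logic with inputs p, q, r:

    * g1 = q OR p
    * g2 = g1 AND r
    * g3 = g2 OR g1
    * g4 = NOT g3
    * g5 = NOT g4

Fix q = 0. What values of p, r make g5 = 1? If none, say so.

p=1 r=0

g5 = NOT g4 must be 1, so g4 = 0.
g4 = NOT g3 must be 0, so g3 = 1.
Check with q = 0 and p=1, r=0:
g1 = q OR p = 0 OR 1 = 1
g2 = g1 AND r = 1 AND 0 = 0
g3 = g2 OR g1 = 0 OR 1 = 1
g4 = NOT g3 = NOT 1 = 0
g5 = NOT g4 = NOT 0 = 1
So g5 = 1.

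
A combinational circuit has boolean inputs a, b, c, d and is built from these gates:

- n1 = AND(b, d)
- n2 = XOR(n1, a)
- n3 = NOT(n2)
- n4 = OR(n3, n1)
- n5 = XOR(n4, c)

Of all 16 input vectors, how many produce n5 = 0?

8

n5 = XOR(n4, c) must be 0, so n4 and c are equal.
Enumerating the 16 input combinations, 8 give n5 = 0 and 8 give n5 = 1.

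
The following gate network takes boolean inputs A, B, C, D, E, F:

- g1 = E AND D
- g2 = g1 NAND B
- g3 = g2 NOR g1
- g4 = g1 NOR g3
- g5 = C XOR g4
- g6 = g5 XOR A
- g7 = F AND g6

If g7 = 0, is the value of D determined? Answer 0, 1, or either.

either

Both values of D occur among assignments with g7 = 0:
  D=0: A=0, B=0, C=0, D=0, E=0, F=0
  D=1: A=0, B=0, C=0, D=1, E=0, F=0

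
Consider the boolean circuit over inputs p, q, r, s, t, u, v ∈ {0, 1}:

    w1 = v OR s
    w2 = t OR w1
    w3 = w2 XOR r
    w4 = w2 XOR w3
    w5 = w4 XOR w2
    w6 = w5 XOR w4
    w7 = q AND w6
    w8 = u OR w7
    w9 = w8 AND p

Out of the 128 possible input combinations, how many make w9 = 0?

82

w9 = w8 AND p must be 0, so at least one of w8, p is 0.
Enumerating the 128 input combinations, 82 give w9 = 0 and 46 give w9 = 1.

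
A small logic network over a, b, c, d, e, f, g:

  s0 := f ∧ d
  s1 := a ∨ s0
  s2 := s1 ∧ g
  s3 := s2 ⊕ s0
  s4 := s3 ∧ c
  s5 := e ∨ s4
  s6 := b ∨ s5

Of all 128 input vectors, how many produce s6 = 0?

27

s6 = b ∨ s5 must be 0, so both b = 0 and s5 = 0.
s5 = e ∨ s4 must be 0, so both e = 0 and s4 = 0.
s4 = s3 ∧ c must be 0, so at least one of s3, c is 0.
Enumerating the 128 input combinations, 27 give s6 = 0 and 101 give s6 = 1.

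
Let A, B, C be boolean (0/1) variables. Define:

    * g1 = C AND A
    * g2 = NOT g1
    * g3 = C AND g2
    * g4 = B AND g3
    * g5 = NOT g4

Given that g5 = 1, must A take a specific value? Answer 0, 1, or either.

either

Both values of A occur among assignments with g5 = 1:
  A=0: A=0, B=0, C=0
  A=1: A=1, B=0, C=0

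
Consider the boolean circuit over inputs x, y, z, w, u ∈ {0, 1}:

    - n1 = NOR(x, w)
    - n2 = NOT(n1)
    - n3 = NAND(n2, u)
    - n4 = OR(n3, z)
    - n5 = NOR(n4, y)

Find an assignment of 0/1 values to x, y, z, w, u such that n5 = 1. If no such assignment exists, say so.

x=0 y=0 z=0 w=1 u=1

Check with x=0 y=0 z=0 w=1 u=1:
n1 = NOR(x, w) = NOR(0, 1) = 0
n2 = NOT(n1) = NOT 0 = 1
n3 = NAND(n2, u) = NAND(1, 1) = 0
n4 = OR(n3, z) = OR(0, 0) = 0
n5 = NOR(n4, y) = NOR(0, 0) = 1
So n5 = 1 as required.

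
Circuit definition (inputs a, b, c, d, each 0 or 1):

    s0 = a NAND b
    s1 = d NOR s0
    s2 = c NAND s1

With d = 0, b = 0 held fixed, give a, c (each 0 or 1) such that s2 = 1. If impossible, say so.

Check with d = 0, b = 0 and a=0, c=0:
s0 = a NAND b = 0 NAND 0 = 1
s1 = d NOR s0 = 0 NOR 1 = 0
s2 = c NAND s1 = 0 NAND 0 = 1
So s2 = 1.

a=0, c=0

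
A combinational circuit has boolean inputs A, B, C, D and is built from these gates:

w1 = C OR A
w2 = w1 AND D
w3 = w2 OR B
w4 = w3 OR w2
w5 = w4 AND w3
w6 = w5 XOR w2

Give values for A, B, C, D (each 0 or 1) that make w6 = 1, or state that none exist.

Check with A=1, B=1, C=1, D=0:
w1 = C OR A = 1 OR 1 = 1
w2 = w1 AND D = 1 AND 0 = 0
w3 = w2 OR B = 0 OR 1 = 1
w4 = w3 OR w2 = 1 OR 0 = 1
w5 = w4 AND w3 = 1 AND 1 = 1
w6 = w5 XOR w2 = 1 XOR 0 = 1
So w6 = 1 as required.

A=1, B=1, C=1, D=0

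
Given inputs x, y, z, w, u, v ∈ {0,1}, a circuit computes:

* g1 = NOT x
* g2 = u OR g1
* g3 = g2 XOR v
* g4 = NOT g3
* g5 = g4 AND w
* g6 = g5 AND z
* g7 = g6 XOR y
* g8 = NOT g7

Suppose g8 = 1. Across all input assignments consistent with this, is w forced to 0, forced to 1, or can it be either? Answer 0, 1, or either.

either

Both values of w occur among assignments with g8 = 1:
  w=0: x=0, y=0, z=0, w=0, u=0, v=0
  w=1: x=0, y=0, z=0, w=1, u=0, v=0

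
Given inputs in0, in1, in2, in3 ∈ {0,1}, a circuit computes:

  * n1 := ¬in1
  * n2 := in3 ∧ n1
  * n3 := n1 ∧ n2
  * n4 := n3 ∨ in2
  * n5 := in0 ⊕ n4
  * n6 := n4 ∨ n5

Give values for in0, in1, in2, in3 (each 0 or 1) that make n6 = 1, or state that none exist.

in0=0, in1=0, in2=1, in3=1

n6 = n4 ∨ n5 must be 1, so at least one of n4, n5 is 1.
Check with in0=0, in1=0, in2=1, in3=1:
n1 = ¬in1 = ¬0 = 1
n2 = in3 ∧ n1 = 1 ∧ 1 = 1
n3 = n1 ∧ n2 = 1 ∧ 1 = 1
n4 = n3 ∨ in2 = 1 ∨ 1 = 1
n5 = in0 ⊕ n4 = 0 ⊕ 1 = 1
n6 = n4 ∨ n5 = 1 ∨ 1 = 1
So n6 = 1 as required.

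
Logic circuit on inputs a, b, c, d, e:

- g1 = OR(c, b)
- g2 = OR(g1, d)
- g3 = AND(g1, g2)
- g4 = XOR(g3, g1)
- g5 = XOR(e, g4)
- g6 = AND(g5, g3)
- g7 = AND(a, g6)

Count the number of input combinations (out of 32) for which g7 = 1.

g7 = AND(a, g6) must be 1, so both a = 1 and g6 = 1.
g6 = AND(g5, g3) must be 1, so both g5 = 1 and g3 = 1.
Enumerating the 32 input combinations, 6 give g7 = 1 and 26 give g7 = 0.

6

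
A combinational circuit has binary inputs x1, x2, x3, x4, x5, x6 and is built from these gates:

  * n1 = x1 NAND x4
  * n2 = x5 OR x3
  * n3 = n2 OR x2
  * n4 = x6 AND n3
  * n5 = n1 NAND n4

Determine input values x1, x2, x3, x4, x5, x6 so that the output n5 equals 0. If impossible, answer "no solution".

x1=0, x2=1, x3=0, x4=0, x5=1, x6=1

n5 = n1 NAND n4 must be 0, so both n1 = 1 and n4 = 1.
Check with x1=0, x2=1, x3=0, x4=0, x5=1, x6=1:
n1 = x1 NAND x4 = 0 NAND 0 = 1
n2 = x5 OR x3 = 1 OR 0 = 1
n3 = n2 OR x2 = 1 OR 1 = 1
n4 = x6 AND n3 = 1 AND 1 = 1
n5 = n1 NAND n4 = 1 NAND 1 = 0
So n5 = 0 as required.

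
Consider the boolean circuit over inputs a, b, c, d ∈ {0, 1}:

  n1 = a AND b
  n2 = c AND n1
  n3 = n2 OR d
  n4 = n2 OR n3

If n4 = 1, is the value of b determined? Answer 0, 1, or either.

Both values of b occur among assignments with n4 = 1:
  b=0: a=0, b=0, c=0, d=1
  b=1: a=0, b=1, c=0, d=1

either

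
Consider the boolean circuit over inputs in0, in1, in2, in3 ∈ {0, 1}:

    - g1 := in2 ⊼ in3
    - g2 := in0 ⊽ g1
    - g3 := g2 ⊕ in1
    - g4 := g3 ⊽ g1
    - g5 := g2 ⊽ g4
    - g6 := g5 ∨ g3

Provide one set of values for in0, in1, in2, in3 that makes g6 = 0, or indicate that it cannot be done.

g6 = g5 ∨ g3 must be 0, so both g5 = 0 and g3 = 0.
g5 = g2 ⊽ g4 must be 0, so at least one of g2, g4 is 1.
Check with in0=1, in1=0, in2=1, in3=1:
g1 = in2 ⊼ in3 = 1 ⊼ 1 = 0
g2 = in0 ⊽ g1 = 1 ⊽ 0 = 0
g3 = g2 ⊕ in1 = 0 ⊕ 0 = 0
g4 = g3 ⊽ g1 = 0 ⊽ 0 = 1
g5 = g2 ⊽ g4 = 0 ⊽ 1 = 0
g6 = g5 ∨ g3 = 0 ∨ 0 = 0
So g6 = 0 as required.

in0=1, in1=0, in2=1, in3=1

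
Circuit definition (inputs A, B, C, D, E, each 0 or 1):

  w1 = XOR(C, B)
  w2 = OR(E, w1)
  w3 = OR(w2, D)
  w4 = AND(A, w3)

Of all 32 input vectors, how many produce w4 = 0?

w4 = AND(A, w3) must be 0, so at least one of A, w3 is 0.
Enumerating the 32 input combinations, 18 give w4 = 0 and 14 give w4 = 1.

18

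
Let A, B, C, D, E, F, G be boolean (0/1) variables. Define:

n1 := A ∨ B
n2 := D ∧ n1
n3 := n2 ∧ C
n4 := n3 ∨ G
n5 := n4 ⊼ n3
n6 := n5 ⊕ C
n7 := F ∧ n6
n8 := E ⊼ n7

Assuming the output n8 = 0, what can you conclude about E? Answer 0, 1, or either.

n8 = E ⊼ n7 must be 0, so both E = 1 and n7 = 1.
Every assignment with n8 = 0 has E = 1; there are 22 such assignment(s).

1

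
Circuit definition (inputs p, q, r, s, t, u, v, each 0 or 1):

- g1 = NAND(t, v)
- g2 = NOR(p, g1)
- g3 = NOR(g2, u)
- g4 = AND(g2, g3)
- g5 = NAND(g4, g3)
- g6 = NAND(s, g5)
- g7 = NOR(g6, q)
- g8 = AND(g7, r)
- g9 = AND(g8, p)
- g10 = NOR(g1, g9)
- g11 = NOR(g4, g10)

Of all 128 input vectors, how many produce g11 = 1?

98

g11 = NOR(g4, g10) must be 1, so both g4 = 0 and g10 = 0.
Enumerating the 128 input combinations, 98 give g11 = 1 and 30 give g11 = 0.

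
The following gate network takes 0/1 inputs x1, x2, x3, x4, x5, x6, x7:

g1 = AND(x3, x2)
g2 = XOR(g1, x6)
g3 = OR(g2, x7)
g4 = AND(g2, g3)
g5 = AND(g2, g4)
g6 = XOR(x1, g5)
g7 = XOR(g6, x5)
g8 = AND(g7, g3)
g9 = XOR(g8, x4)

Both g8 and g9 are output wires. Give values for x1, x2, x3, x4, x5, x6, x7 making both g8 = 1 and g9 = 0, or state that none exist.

x1=0 x2=0 x3=0 x4=1 x5=0 x6=1 x7=1

Check with x1=0 x2=0 x3=0 x4=1 x5=0 x6=1 x7=1:
g1 = AND(x3, x2) = AND(0, 0) = 0
g2 = XOR(g1, x6) = XOR(0, 1) = 1
g3 = OR(g2, x7) = OR(1, 1) = 1
g4 = AND(g2, g3) = AND(1, 1) = 1
g5 = AND(g2, g4) = AND(1, 1) = 1
g6 = XOR(x1, g5) = XOR(0, 1) = 1
g7 = XOR(g6, x5) = XOR(1, 0) = 1
g8 = AND(g7, g3) = AND(1, 1) = 1
g9 = XOR(g8, x4) = XOR(1, 1) = 0
So g8 = 1 and g9 = 0.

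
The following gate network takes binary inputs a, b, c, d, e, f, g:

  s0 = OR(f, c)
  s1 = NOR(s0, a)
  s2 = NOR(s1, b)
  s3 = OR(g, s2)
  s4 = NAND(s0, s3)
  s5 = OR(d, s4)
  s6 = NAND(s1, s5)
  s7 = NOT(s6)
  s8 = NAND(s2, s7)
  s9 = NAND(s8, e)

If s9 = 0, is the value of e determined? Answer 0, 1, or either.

s9 = NAND(s8, e) must be 0, so both s8 = 1 and e = 1.
s8 = NAND(s2, s7) must be 1, so at least one of s2, s7 is 0.
Every assignment with s9 = 0 has e = 1; there are 64 such assignment(s).

1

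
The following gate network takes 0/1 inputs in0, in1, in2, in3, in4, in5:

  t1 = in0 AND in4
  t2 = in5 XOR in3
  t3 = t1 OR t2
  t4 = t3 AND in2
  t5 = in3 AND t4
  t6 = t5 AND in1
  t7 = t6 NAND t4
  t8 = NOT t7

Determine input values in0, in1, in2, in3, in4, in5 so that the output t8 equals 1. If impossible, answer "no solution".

in0=1, in1=1, in2=1, in3=1, in4=1, in5=0

t8 = NOT t7 must be 1, so t7 = 0.
Check with in0=1, in1=1, in2=1, in3=1, in4=1, in5=0:
t1 = in0 AND in4 = 1 AND 1 = 1
t2 = in5 XOR in3 = 0 XOR 1 = 1
t3 = t1 OR t2 = 1 OR 1 = 1
t4 = t3 AND in2 = 1 AND 1 = 1
t5 = in3 AND t4 = 1 AND 1 = 1
t6 = t5 AND in1 = 1 AND 1 = 1
t7 = t6 NAND t4 = 1 NAND 1 = 0
t8 = NOT t7 = NOT 0 = 1
So t8 = 1 as required.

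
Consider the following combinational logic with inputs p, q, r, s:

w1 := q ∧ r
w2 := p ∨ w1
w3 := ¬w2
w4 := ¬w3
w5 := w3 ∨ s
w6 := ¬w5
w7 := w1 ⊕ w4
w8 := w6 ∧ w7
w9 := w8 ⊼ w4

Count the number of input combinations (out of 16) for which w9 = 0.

3

w9 = w8 ⊼ w4 must be 0, so both w8 = 1 and w4 = 1.
w8 = w6 ∧ w7 must be 1, so both w6 = 1 and w7 = 1.
Satisfying assignments:
  p=1, q=0, r=0, s=0
  p=1, q=0, r=1, s=0
  p=1, q=1, r=0, s=0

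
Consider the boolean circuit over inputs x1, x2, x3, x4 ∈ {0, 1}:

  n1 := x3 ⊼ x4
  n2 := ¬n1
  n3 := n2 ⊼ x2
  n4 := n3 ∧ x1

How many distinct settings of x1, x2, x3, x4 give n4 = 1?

n4 = n3 ∧ x1 must be 1, so both n3 = 1 and x1 = 1.
n3 = n2 ⊼ x2 must be 1, so at least one of n2, x2 is 0.
Enumerating the 16 input combinations, 7 give n4 = 1 and 9 give n4 = 0.

7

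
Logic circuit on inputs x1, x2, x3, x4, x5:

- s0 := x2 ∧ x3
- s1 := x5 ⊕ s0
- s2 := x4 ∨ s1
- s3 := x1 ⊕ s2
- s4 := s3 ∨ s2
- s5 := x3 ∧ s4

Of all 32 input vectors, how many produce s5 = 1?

14

s5 = x3 ∧ s4 must be 1, so both x3 = 1 and s4 = 1.
s4 = s3 ∨ s2 must be 1, so at least one of s3, s2 is 1.
Enumerating the 32 input combinations, 14 give s5 = 1 and 18 give s5 = 0.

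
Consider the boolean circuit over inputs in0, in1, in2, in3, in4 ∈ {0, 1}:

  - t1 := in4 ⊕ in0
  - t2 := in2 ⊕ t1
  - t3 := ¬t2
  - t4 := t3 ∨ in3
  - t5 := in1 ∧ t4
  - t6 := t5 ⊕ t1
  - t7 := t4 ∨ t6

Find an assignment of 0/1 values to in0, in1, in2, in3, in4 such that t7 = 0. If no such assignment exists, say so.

Check with in0=1, in1=1, in2=1, in3=0, in4=1:
t1 = in4 ⊕ in0 = 1 ⊕ 1 = 0
t2 = in2 ⊕ t1 = 1 ⊕ 0 = 1
t3 = ¬t2 = ¬1 = 0
t4 = t3 ∨ in3 = 0 ∨ 0 = 0
t5 = in1 ∧ t4 = 1 ∧ 0 = 0
t6 = t5 ⊕ t1 = 0 ⊕ 0 = 0
t7 = t4 ∨ t6 = 0 ∨ 0 = 0
So t7 = 0 as required.

in0=1, in1=1, in2=1, in3=0, in4=1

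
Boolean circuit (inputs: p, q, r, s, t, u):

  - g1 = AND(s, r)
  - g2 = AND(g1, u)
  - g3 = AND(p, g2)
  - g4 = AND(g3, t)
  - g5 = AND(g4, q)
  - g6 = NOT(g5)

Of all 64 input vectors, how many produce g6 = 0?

g6 = NOT(g5) must be 0, so g5 = 1.
g5 = AND(g4, q) must be 1, so both g4 = 1 and q = 1.
Satisfying assignments:
  p=1, q=1, r=1, s=1, t=1, u=1

1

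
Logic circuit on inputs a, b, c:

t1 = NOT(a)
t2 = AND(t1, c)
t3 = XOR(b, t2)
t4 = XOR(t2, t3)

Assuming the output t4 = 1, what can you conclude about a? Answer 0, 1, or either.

either

Both values of a occur among assignments with t4 = 1:
  a=0: a=0, b=1, c=0
  a=1: a=1, b=1, c=0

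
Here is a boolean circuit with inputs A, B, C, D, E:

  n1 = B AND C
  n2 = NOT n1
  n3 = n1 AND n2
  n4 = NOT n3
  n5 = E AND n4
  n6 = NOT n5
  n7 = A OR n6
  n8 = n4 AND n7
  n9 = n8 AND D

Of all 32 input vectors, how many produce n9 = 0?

20

n9 = n8 AND D must be 0, so at least one of n8, D is 0.
Enumerating the 32 input combinations, 20 give n9 = 0 and 12 give n9 = 1.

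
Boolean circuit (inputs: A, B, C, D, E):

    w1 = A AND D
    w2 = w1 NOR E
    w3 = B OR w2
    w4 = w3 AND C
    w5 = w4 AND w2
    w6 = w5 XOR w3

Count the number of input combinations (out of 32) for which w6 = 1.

16

w6 = w5 XOR w3 must be 1, so w5 and w3 differ.
Enumerating the 32 input combinations, 16 give w6 = 1 and 16 give w6 = 0.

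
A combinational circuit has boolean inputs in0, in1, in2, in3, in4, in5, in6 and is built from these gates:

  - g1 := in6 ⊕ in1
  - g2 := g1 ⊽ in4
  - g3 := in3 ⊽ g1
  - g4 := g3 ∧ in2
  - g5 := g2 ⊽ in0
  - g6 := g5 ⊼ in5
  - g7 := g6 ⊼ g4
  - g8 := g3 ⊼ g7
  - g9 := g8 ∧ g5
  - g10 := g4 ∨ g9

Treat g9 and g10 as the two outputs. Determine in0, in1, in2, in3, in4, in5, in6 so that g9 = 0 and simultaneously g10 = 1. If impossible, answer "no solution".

in0=1, in1=1, in2=1, in3=0, in4=1, in5=0, in6=1

Check with in0=1, in1=1, in2=1, in3=0, in4=1, in5=0, in6=1:
g1 = in6 ⊕ in1 = 1 ⊕ 1 = 0
g2 = g1 ⊽ in4 = 0 ⊽ 1 = 0
g3 = in3 ⊽ g1 = 0 ⊽ 0 = 1
g4 = g3 ∧ in2 = 1 ∧ 1 = 1
g5 = g2 ⊽ in0 = 0 ⊽ 1 = 0
g6 = g5 ⊼ in5 = 0 ⊼ 0 = 1
g7 = g6 ⊼ g4 = 1 ⊼ 1 = 0
g8 = g3 ⊼ g7 = 1 ⊼ 0 = 1
g9 = g8 ∧ g5 = 1 ∧ 0 = 0
g10 = g4 ∨ g9 = 1 ∨ 0 = 1
So g9 = 0 and g10 = 1.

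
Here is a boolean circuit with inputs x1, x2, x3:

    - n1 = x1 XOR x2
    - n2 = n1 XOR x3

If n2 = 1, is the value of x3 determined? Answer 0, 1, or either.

Both values of x3 occur among assignments with n2 = 1:
  x3=0: x1=0, x2=1, x3=0
  x3=1: x1=0, x2=0, x3=1

either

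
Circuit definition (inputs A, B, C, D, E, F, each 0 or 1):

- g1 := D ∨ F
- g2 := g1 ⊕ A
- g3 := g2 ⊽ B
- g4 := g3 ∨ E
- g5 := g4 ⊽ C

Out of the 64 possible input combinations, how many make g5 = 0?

g5 = g4 ⊽ C must be 0, so at least one of g4, C is 1.
Enumerating the 64 input combinations, 52 give g5 = 0 and 12 give g5 = 1.

52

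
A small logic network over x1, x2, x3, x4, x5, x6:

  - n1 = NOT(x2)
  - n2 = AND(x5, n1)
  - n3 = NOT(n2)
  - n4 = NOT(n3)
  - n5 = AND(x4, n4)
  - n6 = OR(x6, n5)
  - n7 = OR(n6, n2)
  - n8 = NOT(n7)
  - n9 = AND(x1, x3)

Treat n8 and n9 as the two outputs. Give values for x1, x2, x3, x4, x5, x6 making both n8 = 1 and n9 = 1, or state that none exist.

Check with x1=1, x2=0, x3=1, x4=0, x5=0, x6=0:
n1 = NOT(x2) = NOT 0 = 1
n2 = AND(x5, n1) = AND(0, 1) = 0
n3 = NOT(n2) = NOT 0 = 1
n4 = NOT(n3) = NOT 1 = 0
n5 = AND(x4, n4) = AND(0, 0) = 0
n6 = OR(x6, n5) = OR(0, 0) = 0
n7 = OR(n6, n2) = OR(0, 0) = 0
n8 = NOT(n7) = NOT 0 = 1
n9 = AND(x1, x3) = AND(1, 1) = 1
So n8 = 1 and n9 = 1.

x1=1, x2=0, x3=1, x4=0, x5=0, x6=0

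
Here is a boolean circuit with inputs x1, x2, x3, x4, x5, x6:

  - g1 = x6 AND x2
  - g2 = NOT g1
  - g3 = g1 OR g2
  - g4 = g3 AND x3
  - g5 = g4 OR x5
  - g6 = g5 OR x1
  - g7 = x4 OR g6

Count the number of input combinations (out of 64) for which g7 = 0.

4

g7 = x4 OR g6 must be 0, so both x4 = 0 and g6 = 0.
g6 = g5 OR x1 must be 0, so both g5 = 0 and x1 = 0.
g5 = g4 OR x5 must be 0, so both g4 = 0 and x5 = 0.
Satisfying assignments:
  x1=0, x2=0, x3=0, x4=0, x5=0, x6=0
  x1=0, x2=0, x3=0, x4=0, x5=0, x6=1
  x1=0, x2=1, x3=0, x4=0, x5=0, x6=0
  x1=0, x2=1, x3=0, x4=0, x5=0, x6=1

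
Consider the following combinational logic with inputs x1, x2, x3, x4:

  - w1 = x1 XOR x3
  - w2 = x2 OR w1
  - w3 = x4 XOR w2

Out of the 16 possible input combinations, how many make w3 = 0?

8

w3 = x4 XOR w2 must be 0, so x4 and w2 are equal.
Enumerating the 16 input combinations, 8 give w3 = 0 and 8 give w3 = 1.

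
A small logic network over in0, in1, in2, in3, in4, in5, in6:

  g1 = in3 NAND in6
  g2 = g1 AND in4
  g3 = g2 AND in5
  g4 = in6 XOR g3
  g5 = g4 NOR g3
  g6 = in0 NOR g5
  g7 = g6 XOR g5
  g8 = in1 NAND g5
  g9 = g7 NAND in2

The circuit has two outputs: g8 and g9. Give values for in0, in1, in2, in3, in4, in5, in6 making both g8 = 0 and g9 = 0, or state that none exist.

in0=1 in1=1 in2=1 in3=1 in4=0 in5=0 in6=0

Check with in0=1 in1=1 in2=1 in3=1 in4=0 in5=0 in6=0:
g1 = in3 NAND in6 = 1 NAND 0 = 1
g2 = g1 AND in4 = 1 AND 0 = 0
g3 = g2 AND in5 = 0 AND 0 = 0
g4 = in6 XOR g3 = 0 XOR 0 = 0
g5 = g4 NOR g3 = 0 NOR 0 = 1
g6 = in0 NOR g5 = 1 NOR 1 = 0
g7 = g6 XOR g5 = 0 XOR 1 = 1
g8 = in1 NAND g5 = 1 NAND 1 = 0
g9 = g7 NAND in2 = 1 NAND 1 = 0
So g8 = 0 and g9 = 0.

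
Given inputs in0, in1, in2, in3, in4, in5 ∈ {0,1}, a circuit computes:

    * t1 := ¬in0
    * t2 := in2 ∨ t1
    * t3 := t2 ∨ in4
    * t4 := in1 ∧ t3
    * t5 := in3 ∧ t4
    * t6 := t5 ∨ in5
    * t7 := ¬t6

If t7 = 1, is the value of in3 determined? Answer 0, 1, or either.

either

Both values of in3 occur among assignments with t7 = 1:
  in3=0: in0=0, in1=0, in2=0, in3=0, in4=0, in5=0
  in3=1: in0=0, in1=0, in2=0, in3=1, in4=0, in5=0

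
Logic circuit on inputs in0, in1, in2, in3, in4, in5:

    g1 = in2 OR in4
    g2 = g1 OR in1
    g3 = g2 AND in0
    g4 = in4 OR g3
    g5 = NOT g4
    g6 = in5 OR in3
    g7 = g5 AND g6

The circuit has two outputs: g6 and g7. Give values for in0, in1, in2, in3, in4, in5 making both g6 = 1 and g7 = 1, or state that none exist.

Check with in0=0 in1=0 in2=0 in3=1 in4=0 in5=0:
g1 = in2 OR in4 = 0 OR 0 = 0
g2 = g1 OR in1 = 0 OR 0 = 0
g3 = g2 AND in0 = 0 AND 0 = 0
g4 = in4 OR g3 = 0 OR 0 = 0
g5 = NOT g4 = NOT 0 = 1
g6 = in5 OR in3 = 0 OR 1 = 1
g7 = g5 AND g6 = 1 AND 1 = 1
So g6 = 1 and g7 = 1.

in0=0 in1=0 in2=0 in3=1 in4=0 in5=0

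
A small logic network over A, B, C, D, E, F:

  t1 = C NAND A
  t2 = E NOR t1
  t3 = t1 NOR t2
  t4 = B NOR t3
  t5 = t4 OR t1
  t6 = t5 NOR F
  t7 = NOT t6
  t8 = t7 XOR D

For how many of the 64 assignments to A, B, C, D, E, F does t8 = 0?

32

t8 = t7 XOR D must be 0, so t7 and D are equal.
Enumerating the 64 input combinations, 32 give t8 = 0 and 32 give t8 = 1.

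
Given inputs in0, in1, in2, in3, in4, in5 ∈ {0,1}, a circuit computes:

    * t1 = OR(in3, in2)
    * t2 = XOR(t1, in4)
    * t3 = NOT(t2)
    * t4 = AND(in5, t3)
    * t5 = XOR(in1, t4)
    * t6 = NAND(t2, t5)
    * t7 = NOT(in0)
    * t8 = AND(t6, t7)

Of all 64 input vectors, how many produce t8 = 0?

t8 = AND(t6, t7) must be 0, so at least one of t6, t7 is 0.
Enumerating the 64 input combinations, 40 give t8 = 0 and 24 give t8 = 1.

40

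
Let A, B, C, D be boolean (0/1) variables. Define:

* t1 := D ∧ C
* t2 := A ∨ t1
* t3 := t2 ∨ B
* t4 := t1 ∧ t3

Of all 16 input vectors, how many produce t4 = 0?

t4 = t1 ∧ t3 must be 0, so at least one of t1, t3 is 0.
Enumerating the 16 input combinations, 12 give t4 = 0 and 4 give t4 = 1.

12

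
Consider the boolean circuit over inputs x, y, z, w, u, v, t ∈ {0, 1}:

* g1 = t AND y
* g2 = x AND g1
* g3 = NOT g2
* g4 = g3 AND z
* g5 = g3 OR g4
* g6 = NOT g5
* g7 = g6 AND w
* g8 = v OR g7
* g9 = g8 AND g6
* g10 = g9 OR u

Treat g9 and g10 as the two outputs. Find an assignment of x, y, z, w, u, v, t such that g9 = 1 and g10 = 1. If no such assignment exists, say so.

x=1 y=1 z=0 w=1 u=0 v=1 t=1

Check with x=1 y=1 z=0 w=1 u=0 v=1 t=1:
g1 = t AND y = 1 AND 1 = 1
g2 = x AND g1 = 1 AND 1 = 1
g3 = NOT g2 = NOT 1 = 0
g4 = g3 AND z = 0 AND 0 = 0
g5 = g3 OR g4 = 0 OR 0 = 0
g6 = NOT g5 = NOT 0 = 1
g7 = g6 AND w = 1 AND 1 = 1
g8 = v OR g7 = 1 OR 1 = 1
g9 = g8 AND g6 = 1 AND 1 = 1
g10 = g9 OR u = 1 OR 0 = 1
So g9 = 1 and g10 = 1.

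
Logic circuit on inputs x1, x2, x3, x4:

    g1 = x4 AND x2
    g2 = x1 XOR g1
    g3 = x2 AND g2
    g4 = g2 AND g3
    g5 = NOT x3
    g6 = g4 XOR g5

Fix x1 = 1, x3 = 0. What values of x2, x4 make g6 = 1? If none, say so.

x2=0, x4=1

Check with x1 = 1, x3 = 0 and x2=0, x4=1:
g1 = x4 AND x2 = 1 AND 0 = 0
g2 = x1 XOR g1 = 1 XOR 0 = 1
g3 = x2 AND g2 = 0 AND 1 = 0
g4 = g2 AND g3 = 1 AND 0 = 0
g5 = NOT x3 = NOT 0 = 1
g6 = g4 XOR g5 = 0 XOR 1 = 1
So g6 = 1.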